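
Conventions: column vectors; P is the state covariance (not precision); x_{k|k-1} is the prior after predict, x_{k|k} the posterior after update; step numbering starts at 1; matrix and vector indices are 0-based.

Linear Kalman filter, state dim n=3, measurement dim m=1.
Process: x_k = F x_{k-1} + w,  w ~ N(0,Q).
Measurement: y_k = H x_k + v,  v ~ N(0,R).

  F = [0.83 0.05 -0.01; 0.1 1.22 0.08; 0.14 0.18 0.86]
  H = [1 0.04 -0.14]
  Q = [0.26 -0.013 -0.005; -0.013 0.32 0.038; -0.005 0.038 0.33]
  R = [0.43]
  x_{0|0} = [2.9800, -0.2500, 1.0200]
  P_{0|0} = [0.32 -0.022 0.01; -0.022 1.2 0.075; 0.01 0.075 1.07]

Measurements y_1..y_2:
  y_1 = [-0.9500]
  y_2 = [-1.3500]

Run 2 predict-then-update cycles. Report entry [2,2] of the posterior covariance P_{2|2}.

P_post[2,2] = 1.4418

step 1: x^-=[2.4507, 0.0746, 1.2494]  P^-=[0.4815 0.0636 0.0406; 0.0636 2.1256 0.4562; 0.0406 0.4562 1.1910]  S=[0.9269]  K=[0.5161; 0.0914; -0.1165]  nu=[-3.2288]  x^+=[0.7843, -0.2205, 1.6254]  P^+=[0.2346 0.0198 0.0963; 0.0198 2.1178 0.4661; 0.0963 0.4661 1.1785]
step 2: x^-=[0.6237, -0.0605, 1.4680]  P^-=[0.4266 0.1574 0.1221; 0.1574 3.5794 1.0963; 0.1221 1.0963 1.4433]  S=[0.8568]  K=[0.4853; 0.1717; -0.0422]  nu=[-1.7658]  x^+=[-0.2333, -0.3637, 1.5425]  P^+=[0.2248 0.0860 0.1396; 0.0860 3.5542 1.1025; 0.1396 1.1025 1.4418]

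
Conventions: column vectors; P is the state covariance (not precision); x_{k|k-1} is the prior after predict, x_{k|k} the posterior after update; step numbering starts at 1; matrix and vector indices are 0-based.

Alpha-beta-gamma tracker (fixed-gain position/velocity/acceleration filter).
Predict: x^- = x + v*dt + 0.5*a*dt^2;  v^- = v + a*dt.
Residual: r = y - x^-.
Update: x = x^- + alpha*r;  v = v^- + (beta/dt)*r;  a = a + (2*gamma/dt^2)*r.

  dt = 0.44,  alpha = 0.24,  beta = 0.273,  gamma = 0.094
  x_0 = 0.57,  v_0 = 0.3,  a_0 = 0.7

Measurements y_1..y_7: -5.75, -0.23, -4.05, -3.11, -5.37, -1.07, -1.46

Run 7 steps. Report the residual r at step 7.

resid = 2.3086

step 1: x_pred=0.7698  r=-6.5198  x^+=-0.7950  v^+=-3.4372  a^+=-5.6312
step 2: x_pred=-2.8525  r=2.6225  x^+=-2.2231  v^+=-4.2878  a^+=-3.0846
step 3: x_pred=-4.4083  r=0.3583  x^+=-4.3223  v^+=-5.4227  a^+=-2.7366
step 4: x_pred=-6.9732  r=3.8632  x^+=-6.0460  v^+=-4.2299  a^+=1.0148
step 5: x_pred=-7.8090  r=2.4390  x^+=-7.2236  v^+=-2.2701  a^+=3.3832
step 6: x_pred=-7.8950  r=6.8250  x^+=-6.2570  v^+=3.4531  a^+=10.0108
step 7: x_pred=-3.7686  r=2.3086  x^+=-3.2145  v^+=9.2902  a^+=12.2526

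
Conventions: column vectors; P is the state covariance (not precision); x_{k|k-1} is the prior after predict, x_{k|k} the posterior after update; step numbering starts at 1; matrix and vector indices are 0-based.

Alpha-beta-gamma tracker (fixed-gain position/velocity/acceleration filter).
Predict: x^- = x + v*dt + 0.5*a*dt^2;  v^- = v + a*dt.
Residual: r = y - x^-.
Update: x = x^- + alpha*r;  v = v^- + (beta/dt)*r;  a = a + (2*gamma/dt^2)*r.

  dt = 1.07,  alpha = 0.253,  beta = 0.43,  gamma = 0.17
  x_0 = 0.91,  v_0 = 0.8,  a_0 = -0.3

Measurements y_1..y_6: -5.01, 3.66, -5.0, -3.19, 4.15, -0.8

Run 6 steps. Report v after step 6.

v_post = 6.6780

step 1: x_pred=1.5943  r=-6.6043  x^+=-0.0766  v^+=-2.1751  a^+=-2.2613
step 2: x_pred=-3.6984  r=7.3584  x^+=-1.8367  v^+=-1.6375  a^+=-0.0761
step 3: x_pred=-3.6324  r=-1.3676  x^+=-3.9784  v^+=-2.2685  a^+=-0.4822
step 4: x_pred=-6.6817  r=3.4917  x^+=-5.7983  v^+=-1.3812  a^+=0.5547
step 5: x_pred=-6.9587  r=11.1087  x^+=-4.1482  v^+=3.6766  a^+=3.8537
step 6: x_pred=1.9918  r=-2.7918  x^+=1.2855  v^+=6.6780  a^+=3.0246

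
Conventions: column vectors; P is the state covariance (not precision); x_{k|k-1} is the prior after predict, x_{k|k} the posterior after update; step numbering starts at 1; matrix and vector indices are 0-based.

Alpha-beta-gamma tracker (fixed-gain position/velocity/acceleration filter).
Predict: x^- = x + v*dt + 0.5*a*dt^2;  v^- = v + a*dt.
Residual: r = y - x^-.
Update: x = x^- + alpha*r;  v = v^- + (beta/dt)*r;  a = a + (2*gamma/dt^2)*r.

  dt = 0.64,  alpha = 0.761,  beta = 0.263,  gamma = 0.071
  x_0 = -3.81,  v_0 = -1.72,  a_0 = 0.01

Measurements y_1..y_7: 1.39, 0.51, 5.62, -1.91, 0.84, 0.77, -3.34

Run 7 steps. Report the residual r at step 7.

resid = -4.5378

step 1: x_pred=-4.9088  r=6.2988  x^+=-0.1154  v^+=0.8748  a^+=2.1936
step 2: x_pred=0.8937  r=-0.3837  x^+=0.6017  v^+=2.1210  a^+=2.0606
step 3: x_pred=2.3812  r=3.2388  x^+=4.8459  v^+=4.7708  a^+=3.1834
step 4: x_pred=8.5512  r=-10.4612  x^+=0.5902  v^+=2.5093  a^+=-0.4432
step 5: x_pred=2.1054  r=-1.2654  x^+=1.1424  v^+=1.7056  a^+=-0.8819
step 6: x_pred=2.0534  r=-1.2834  x^+=1.0767  v^+=0.6138  a^+=-1.3269
step 7: x_pred=1.1978  r=-4.5378  x^+=-2.2555  v^+=-2.1002  a^+=-2.9000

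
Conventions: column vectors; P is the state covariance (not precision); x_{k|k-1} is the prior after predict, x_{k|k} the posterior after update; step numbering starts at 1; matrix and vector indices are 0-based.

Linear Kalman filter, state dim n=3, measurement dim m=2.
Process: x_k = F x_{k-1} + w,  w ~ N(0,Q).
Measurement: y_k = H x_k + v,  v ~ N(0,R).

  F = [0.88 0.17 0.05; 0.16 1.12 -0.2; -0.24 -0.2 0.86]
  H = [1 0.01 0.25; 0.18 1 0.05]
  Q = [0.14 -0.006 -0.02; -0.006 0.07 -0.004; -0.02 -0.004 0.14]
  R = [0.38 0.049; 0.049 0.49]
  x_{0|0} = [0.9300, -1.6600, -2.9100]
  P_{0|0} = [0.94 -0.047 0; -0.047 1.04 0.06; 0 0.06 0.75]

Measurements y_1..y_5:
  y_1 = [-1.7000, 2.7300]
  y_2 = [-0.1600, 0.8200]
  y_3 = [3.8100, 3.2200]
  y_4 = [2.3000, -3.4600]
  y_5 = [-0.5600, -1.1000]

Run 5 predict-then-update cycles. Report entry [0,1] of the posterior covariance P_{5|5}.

P_post[0,1] = 0.0541

step 1: x^-=[0.3907, -1.1284, -2.3938]  P^-=[0.8868 0.2706 -0.2033; 0.2706 1.3849 -0.3277; -0.2033 -0.3277 0.7653]  S=[1.2169 0.4017; 0.4017 1.9665]  K=[0.6634 0.0781; -0.0767 0.7363; 0.0453 -0.1750]  nu=[-1.4810, 3.9078]  x^+=[-0.2867, 1.8625, -3.1449]  P^+=[0.2976 0.0256 -0.1677; 0.0256 0.3569 -0.0888; -0.1677 -0.0888 0.7089]
step 2: x^-=[-0.0929, 2.6692, -3.0083]  P^-=[0.3739 0.1489 -0.2071; 0.1489 0.6133 -0.3452; -0.2071 -0.3452 0.7980]  S=[0.7016 0.1754; 0.1754 1.1328]  K=[0.4326 0.1147; -0.0411 0.5562; 0.0623 -0.3121]  nu=[0.6583, -1.6820]  x^+=[-0.0011, 1.7065, -2.4423]  P^+=[0.2103 0.0477 -0.1630; 0.0477 0.2697 -0.1551; -0.1630 -0.1551 0.6917]
step 3: x^-=[0.1670, 2.3996, -2.4415]  P^-=[0.3097 0.1403 -0.1967; 0.1403 0.5384 -0.3917; -0.1967 -0.3917 0.7997]  S=[0.6422 0.1439; 0.1439 1.0482]  K=[0.3797 0.1255; -0.0432 0.5250; 0.0843 -0.3809]  nu=[4.2293, 0.9124]  x^+=[1.8874, 2.6958, -2.4326]  P^+=[0.1869 0.0539 -0.1478; 0.0539 0.2548 -0.1885; -0.1478 -0.1885 0.6524]
step 4: x^-=[1.9976, 3.8078, -3.0841]  P^-=[0.2936 0.1376 -0.1875; 0.1376 0.5338 -0.4132; -0.1875 -0.4132 0.7745]  S=[0.6290 0.1334; 0.1334 1.0400]  K=[0.3675 0.1269; -0.0480 0.5233; 0.0887 -0.4039]  nu=[1.0354, -7.4732]  x^+=[1.4294, -0.1527, 0.0262]  P^+=[0.1794 0.0547 -0.1364; 0.0547 0.2542 -0.1995; -0.1364 -0.1995 0.6094]
step 5: x^-=[1.2332, 0.0525, -0.2900]  P^-=[0.2888 0.1355 -0.1810; 0.1355 0.5355 -0.4146; -0.1810 -0.4146 0.7414]  S=[0.6253 0.1303; 0.1303 1.0408]  K=[0.3654 0.1257; -0.0497 0.5243; 0.0847 -0.4046]  nu=[-1.7213, -1.3599]  x^+=[0.4333, -0.5750, 0.1144]  P^+=[0.1769 0.0541 -0.1295; 0.0541 0.2547 -0.1996; -0.1295 -0.1996 0.5755]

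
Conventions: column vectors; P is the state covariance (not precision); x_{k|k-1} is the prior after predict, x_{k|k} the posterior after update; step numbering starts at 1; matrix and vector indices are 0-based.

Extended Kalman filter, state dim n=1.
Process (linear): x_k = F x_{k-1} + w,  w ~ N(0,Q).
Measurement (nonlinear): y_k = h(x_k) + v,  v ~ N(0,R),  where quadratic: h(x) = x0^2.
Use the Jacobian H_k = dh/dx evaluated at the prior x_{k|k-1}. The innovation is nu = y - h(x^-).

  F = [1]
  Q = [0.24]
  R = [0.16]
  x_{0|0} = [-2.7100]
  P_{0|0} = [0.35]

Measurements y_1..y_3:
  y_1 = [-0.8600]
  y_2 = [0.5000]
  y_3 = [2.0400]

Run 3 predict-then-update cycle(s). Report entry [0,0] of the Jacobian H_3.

step 1: x^-=[-2.7100]  P^-=[0.5900]  H_jac=[-5.4200]  S=[17.4921]  K=[-0.1828]  nu=[-8.2041]  x^+=[-1.2102]  P^+=[0.0054]
step 2: x^-=[-1.2102]  P^-=[0.2454]  H_jac=[-2.4203]  S=[1.5976]  K=[-0.3718]  nu=[-0.9645]  x^+=[-0.8516]  P^+=[0.0246]
step 3: x^-=[-0.8516]  P^-=[0.2646]  H_jac=[-1.7032]  S=[0.9275]  K=[-0.4859]  nu=[1.3148]  x^+=[-1.4904]  P^+=[0.0456]

H_jac[0,0] = -1.7032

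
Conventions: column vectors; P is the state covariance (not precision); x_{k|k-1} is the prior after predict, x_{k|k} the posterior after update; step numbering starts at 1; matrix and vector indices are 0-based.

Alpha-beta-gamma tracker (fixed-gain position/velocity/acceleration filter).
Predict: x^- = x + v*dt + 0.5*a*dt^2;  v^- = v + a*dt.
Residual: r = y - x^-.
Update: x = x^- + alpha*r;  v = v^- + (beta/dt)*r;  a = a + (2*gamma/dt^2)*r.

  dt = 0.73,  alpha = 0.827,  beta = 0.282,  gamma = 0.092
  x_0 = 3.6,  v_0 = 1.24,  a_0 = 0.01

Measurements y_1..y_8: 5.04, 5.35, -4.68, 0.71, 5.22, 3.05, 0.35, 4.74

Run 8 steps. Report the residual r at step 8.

resid = 4.1348

step 1: x_pred=4.5079  r=0.5321  x^+=4.9479  v^+=1.4529  a^+=0.1937
step 2: x_pred=6.0602  r=-0.7102  x^+=5.4729  v^+=1.3200  a^+=-0.0515
step 3: x_pred=6.4227  r=-11.1027  x^+=-2.7592  v^+=-3.0066  a^+=-3.8850
step 4: x_pred=-5.9892  r=6.6992  x^+=-0.4490  v^+=-3.2548  a^+=-1.5719
step 5: x_pred=-3.2438  r=8.4638  x^+=3.7558  v^+=-1.1327  a^+=1.3505
step 6: x_pred=3.2887  r=-0.2387  x^+=3.0913  v^+=-0.2391  a^+=1.2680
step 7: x_pred=3.2547  r=-2.9047  x^+=0.8525  v^+=-0.4355  a^+=0.2651
step 8: x_pred=0.6052  r=4.1348  x^+=4.0247  v^+=1.3553  a^+=1.6928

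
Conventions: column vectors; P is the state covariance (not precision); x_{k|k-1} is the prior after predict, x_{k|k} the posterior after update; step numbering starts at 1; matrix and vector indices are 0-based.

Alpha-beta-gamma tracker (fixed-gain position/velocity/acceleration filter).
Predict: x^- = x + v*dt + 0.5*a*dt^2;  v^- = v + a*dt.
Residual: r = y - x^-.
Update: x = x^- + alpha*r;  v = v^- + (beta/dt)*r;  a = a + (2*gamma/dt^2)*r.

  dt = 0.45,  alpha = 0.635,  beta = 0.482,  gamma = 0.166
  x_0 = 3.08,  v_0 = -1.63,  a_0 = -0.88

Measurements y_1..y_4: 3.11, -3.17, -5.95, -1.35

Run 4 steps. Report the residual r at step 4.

step 1: x_pred=2.2574  r=0.8526  x^+=2.7988  v^+=-1.1128  a^+=0.5178
step 2: x_pred=2.3505  r=-5.5205  x^+=-1.1550  v^+=-6.7928  a^+=-8.5330
step 3: x_pred=-5.0757  r=-0.8743  x^+=-5.6309  v^+=-11.5691  a^+=-9.9664
step 4: x_pred=-11.8461  r=10.4961  x^+=-5.1811  v^+=-4.8115  a^+=7.2420

resid = 10.4961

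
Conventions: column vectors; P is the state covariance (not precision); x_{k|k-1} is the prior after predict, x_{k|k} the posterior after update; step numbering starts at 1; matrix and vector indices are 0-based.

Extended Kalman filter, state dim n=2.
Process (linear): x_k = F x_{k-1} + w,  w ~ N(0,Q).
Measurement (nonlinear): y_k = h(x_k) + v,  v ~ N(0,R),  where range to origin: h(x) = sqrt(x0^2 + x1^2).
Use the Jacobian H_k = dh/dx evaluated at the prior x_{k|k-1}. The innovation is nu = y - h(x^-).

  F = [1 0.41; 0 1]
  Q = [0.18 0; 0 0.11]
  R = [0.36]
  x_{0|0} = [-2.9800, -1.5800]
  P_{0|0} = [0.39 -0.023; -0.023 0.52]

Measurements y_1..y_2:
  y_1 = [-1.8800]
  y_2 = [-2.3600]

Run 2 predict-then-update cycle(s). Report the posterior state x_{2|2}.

step 1: x^-=[-3.6278, -1.5800]  P^-=[0.6386 0.1902; 0.1902 0.6300]  H_jac=[-0.9168 -0.3993]  S=[1.1364]  K=[-0.5820; -0.3748]  nu=[-5.8369]  x^+=[-0.2308, 0.6077]  P^+=[0.2536 -0.0577; -0.0577 0.4704]
step 2: x^-=[0.0183, 0.6077]  P^-=[0.4654 0.1352; 0.1352 0.5804]  H_jac=[0.0301 0.9995]  S=[0.9484]  K=[0.1572; 0.6160]  nu=[-2.9679]  x^+=[-0.4483, -1.2205]  P^+=[0.4420 0.0433; 0.0433 0.2205]

x_post = [-0.4483, -1.2205]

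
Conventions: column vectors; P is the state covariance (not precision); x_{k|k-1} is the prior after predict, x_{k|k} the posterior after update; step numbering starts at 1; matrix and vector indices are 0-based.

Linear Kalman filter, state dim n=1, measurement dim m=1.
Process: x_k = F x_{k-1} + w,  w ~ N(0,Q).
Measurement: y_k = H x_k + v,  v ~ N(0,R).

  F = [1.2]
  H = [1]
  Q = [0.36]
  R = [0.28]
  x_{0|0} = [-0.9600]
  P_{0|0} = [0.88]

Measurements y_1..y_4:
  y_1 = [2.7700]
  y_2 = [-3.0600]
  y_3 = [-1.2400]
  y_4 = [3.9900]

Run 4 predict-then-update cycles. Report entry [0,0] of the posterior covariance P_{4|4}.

step 1: x^-=[-1.1520]  P^-=[1.6272]  S=[1.9072]  K=[0.8532]  nu=[3.9220]  x^+=[2.1942]  P^+=[0.2389]
step 2: x^-=[2.6330]  P^-=[0.7040]  S=[0.9840]  K=[0.7154]  nu=[-5.6930]  x^+=[-1.4400]  P^+=[0.2003]
step 3: x^-=[-1.7280]  P^-=[0.6485]  S=[0.9285]  K=[0.6984]  nu=[0.4880]  x^+=[-1.3872]  P^+=[0.1956]
step 4: x^-=[-1.6646]  P^-=[0.6416]  S=[0.9216]  K=[0.6962]  nu=[5.6546]  x^+=[2.2720]  P^+=[0.1949]

P_post[0,0] = 0.1949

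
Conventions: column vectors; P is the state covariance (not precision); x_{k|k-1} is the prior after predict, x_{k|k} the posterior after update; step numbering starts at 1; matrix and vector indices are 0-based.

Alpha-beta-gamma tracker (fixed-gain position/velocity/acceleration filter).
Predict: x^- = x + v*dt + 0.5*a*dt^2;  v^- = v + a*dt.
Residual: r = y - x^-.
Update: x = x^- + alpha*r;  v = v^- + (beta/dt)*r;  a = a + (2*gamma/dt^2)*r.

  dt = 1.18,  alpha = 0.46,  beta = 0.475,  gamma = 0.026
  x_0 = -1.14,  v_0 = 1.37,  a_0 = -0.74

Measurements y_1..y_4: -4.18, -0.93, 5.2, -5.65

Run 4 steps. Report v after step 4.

v_post = -1.6959

step 1: x_pred=-0.0386  r=-4.1414  x^+=-1.9436  v^+=-1.1703  a^+=-0.8947
step 2: x_pred=-3.9474  r=3.0174  x^+=-2.5594  v^+=-1.0113  a^+=-0.7820
step 3: x_pred=-4.2972  r=9.4972  x^+=0.0715  v^+=1.8890  a^+=-0.4273
step 4: x_pred=2.0030  r=-7.6530  x^+=-1.5174  v^+=-1.6959  a^+=-0.7131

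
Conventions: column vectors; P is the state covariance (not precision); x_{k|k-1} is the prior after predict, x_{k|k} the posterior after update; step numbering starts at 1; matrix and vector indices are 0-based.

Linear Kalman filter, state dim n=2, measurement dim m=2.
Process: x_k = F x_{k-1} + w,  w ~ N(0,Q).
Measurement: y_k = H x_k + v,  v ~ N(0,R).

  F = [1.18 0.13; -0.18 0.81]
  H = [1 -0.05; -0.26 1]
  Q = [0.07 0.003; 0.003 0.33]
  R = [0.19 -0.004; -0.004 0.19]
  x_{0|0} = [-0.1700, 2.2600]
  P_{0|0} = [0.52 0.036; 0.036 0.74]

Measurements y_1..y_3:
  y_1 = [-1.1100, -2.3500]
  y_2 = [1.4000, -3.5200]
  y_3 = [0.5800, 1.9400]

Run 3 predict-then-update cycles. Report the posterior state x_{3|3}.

step 1: x^-=[0.0932, 1.8612]  P^-=[0.8176 0.0040; 0.0040 0.8219]  S=[1.0092 -0.2536; -0.2536 1.0650]  K=[0.8091 -0.0032; 0.1669 0.8104]  nu=[-1.1101, -4.1870]  x^+=[-0.7918, -1.7174]  P^+=[0.1556 0.0366; 0.0366 0.1628]
step 2: x^-=[-1.1576, -1.2485]  P^-=[0.3006 0.0212; 0.0212 0.4312]  S=[0.4896 -0.0822; -0.0822 0.6305]  K=[0.6101 -0.0107; 0.1152 0.6902]  nu=[2.4952, -2.5724]  x^+=[0.3922, -2.7365]  P^+=[0.1173 0.0260; 0.0260 0.1374]
step 3: x^-=[0.1071, -2.2872]  P^-=[0.2436 0.0168; 0.0168 0.4164]  S=[0.4329 -0.0711; -0.0711 0.6141]  K=[0.5589 -0.0110; 0.1029 0.6828]  nu=[0.3585, 4.2550]  x^+=[0.2606, 0.6552]  P^+=[0.1074 0.0236; 0.0236 0.1355]

x_post = [0.2606, 0.6552]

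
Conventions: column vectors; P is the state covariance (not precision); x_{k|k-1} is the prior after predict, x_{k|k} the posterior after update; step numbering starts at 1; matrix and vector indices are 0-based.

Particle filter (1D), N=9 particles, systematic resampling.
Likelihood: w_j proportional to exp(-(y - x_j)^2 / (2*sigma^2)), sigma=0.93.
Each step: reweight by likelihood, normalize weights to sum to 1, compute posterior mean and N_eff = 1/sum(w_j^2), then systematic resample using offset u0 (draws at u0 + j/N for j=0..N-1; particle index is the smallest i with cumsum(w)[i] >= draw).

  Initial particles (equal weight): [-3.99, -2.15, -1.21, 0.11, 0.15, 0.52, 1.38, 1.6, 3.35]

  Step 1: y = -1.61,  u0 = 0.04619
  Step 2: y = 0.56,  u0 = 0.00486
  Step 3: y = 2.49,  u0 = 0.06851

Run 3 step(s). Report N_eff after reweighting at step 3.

N_eff = 6.0187

step 1: w=[0.0170, 0.3801, 0.4101, 0.0813, 0.0751, 0.0327, 0.0026, 0.0012, 0.0000]  mean=-1.3387  Neff=3.0649  idx=[1, 1, 1, 1, 2, 2, 2, 3, 4]
step 2: w=[0.0061, 0.0061, 0.0061, 0.0061, 0.0697, 0.0697, 0.0697, 0.3794, 0.3870]  mean=-0.2059  Neff=3.2421  idx=[0, 5, 6, 7, 7, 7, 8, 8, 8]
step 3: w=[0.0000, 0.0015, 0.0015, 0.1571, 0.1571, 0.1571, 0.1752, 0.1752, 0.1752]  mean=0.1270  Neff=6.0187  idx=[3, 4, 4, 5, 6, 6, 7, 8, 8]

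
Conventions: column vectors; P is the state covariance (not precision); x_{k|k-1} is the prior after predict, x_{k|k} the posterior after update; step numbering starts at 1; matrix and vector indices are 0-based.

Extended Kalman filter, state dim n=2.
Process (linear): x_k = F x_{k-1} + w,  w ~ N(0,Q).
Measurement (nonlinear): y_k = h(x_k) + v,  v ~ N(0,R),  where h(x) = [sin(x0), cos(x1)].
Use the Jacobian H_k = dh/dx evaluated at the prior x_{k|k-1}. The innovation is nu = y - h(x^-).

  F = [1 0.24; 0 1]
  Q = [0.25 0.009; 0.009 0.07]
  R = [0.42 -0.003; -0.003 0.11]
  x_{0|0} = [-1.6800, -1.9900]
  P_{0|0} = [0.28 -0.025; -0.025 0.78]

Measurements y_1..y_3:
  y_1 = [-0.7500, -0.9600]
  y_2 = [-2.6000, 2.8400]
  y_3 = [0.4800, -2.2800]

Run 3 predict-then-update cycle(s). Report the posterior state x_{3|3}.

x_post = [-1.0438, -1.1299]

step 1: x^-=[-2.1576, -1.9900]  P^-=[0.5629 0.1712; 0.1712 0.8500]  H_jac=[-0.5537 0.0000; 0.0000 0.9134]  S=[0.5926 -0.0896; -0.0896 0.8192]  K=[-0.5055 0.1356; -0.0170 0.9459]  nu=[0.0827, -0.5530]  x^+=[-2.2744, -2.5145]  P^+=[0.3842 0.0180; 0.0180 0.1140]
step 2: x^-=[-2.8779, -2.5145]  P^-=[0.6494 0.0543; 0.0543 0.1840]  H_jac=[-0.9654 0.0000; 0.0000 0.5868]  S=[1.0252 -0.0338; -0.0338 0.1734]  K=[-0.6093 0.0652; -0.0308 0.6168]  nu=[-2.3393, 3.6497]  x^+=[-1.2145, -0.1913]  P^+=[0.2653 0.0153; 0.0153 0.1158]
step 3: x^-=[-1.2604, -0.1913]  P^-=[0.5293 0.0521; 0.0521 0.1858]  H_jac=[0.3054 0.0000; 0.0000 0.1902]  S=[0.4694 0.0000; 0.0000 0.1167]  K=[0.3444 0.0848; 0.0339 0.3027]  nu=[1.4322, -3.2618]  x^+=[-1.0438, -1.1299]  P^+=[0.4728 0.0436; 0.0436 0.1745]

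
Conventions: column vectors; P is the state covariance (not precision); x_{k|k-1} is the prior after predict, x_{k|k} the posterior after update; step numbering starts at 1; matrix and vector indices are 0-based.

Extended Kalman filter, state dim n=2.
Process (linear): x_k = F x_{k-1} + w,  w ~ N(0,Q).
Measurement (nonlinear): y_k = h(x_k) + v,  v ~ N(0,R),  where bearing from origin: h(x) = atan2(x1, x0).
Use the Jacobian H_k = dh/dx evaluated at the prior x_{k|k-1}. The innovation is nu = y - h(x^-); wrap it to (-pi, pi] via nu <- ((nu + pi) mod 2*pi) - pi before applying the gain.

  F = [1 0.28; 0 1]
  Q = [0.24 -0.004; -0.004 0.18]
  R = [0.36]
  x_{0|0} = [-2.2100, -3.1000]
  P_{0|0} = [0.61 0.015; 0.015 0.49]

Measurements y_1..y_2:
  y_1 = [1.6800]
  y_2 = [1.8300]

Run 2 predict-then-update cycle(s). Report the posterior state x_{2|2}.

x_post = [-4.8043, -2.1206]

step 1: x^-=[-3.0780, -3.1000]  P^-=[0.8968 0.1482; 0.1482 0.6700]  H_jac=[0.1624 -0.1613]  S=[0.3933]  K=[0.3096; -0.2135]  nu=[-2.2506]  x^+=[-3.7748, -2.6194]  P^+=[0.8591 0.1742; 0.1742 0.6521]
step 2: x^-=[-4.5082, -2.6194]  P^-=[1.2478 0.3528; 0.3528 0.8321]  H_jac=[0.0964 -0.1658]  S=[0.3832]  K=[0.1611; -0.2714]  nu=[-1.8380]  x^+=[-4.8043, -2.1206]  P^+=[1.2378 0.3695; 0.3695 0.8038]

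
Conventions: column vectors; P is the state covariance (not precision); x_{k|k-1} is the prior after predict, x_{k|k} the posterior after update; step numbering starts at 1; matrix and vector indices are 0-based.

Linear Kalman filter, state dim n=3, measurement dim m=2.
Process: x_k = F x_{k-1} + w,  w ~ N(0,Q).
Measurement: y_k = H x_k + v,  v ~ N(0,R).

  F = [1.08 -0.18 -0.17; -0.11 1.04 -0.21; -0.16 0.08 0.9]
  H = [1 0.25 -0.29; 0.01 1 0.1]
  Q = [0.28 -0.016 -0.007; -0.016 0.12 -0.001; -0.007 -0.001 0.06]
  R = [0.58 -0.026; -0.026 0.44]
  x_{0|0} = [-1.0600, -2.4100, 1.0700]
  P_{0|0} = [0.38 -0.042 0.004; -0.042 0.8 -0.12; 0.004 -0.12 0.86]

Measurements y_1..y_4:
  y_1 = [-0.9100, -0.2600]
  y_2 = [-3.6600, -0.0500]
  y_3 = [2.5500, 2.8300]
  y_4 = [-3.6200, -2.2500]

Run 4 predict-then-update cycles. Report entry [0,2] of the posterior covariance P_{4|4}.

P_post[0,2] = -0.0011

step 1: x^-=[-0.8929, -2.6145, 0.9398]  P^-=[0.7815 -0.2124 -0.1955; -0.2124 1.0900 -0.1935; -0.1955 -0.1935 0.7541]  S=[1.5284 0.0518; 0.0518 1.4943]  K=[0.5194 -0.1680; 0.0519 0.7133; -0.3003 -0.0699]  nu=[0.9091, 2.2694]  x^+=[-0.8020, -0.9486, 0.5081]  P^+=[0.3361 -0.0932 0.0246; -0.0932 0.3218 -0.0839; 0.0246 -0.0839 0.6068]
step 2: x^-=[-0.7818, -1.0050, 0.5097]  P^-=[0.7220 -0.1945 -0.1340; -0.1945 0.5580 -0.1454; -0.1340 -0.1454 0.5454]  S=[1.3843 -0.0646; -0.0646 0.9703]  K=[0.5064 -0.1731; 0.0168 0.5592; -0.2425 -0.1111]  nu=[-2.4792, 0.9119]  x^+=[-2.1952, -0.5367, 1.0096]  P^+=[0.3266 -0.0943 0.0164; -0.0943 0.2554 -0.0883; 0.0164 -0.0883 0.4555]
step 3: x^-=[-2.4458, -0.5287, 1.2169]  P^-=[0.7076 -0.1852 -0.1157; -0.1852 0.4812 -0.1258; -0.1157 -0.1258 0.4239]  S=[1.3461 -0.0745; -0.0745 0.8964]  K=[0.5068 -0.1695; 0.0077 0.5213; -0.2069 -0.1116]  nu=[5.4809, 3.2615]  x^+=[-0.2210, 1.2139, -0.2807]  P^+=[0.3233 -0.0917 0.0068; -0.0917 0.2381 -0.0796; 0.0068 -0.0796 0.3586]
step 4: x^-=[-0.4094, 1.3458, -0.1202]  P^-=[0.7034 -0.1813 -0.1109; -0.1813 0.4533 -0.1009; -0.1109 -0.1009 0.3492]  S=[1.3294 -0.0816; -0.0816 0.8728]  K=[0.5091 -0.1648; 0.0019 0.5059; -0.1843 -0.0941]  nu=[-3.5819, -3.5796]  x^+=[-1.6430, -0.4719, 0.8768]  P^+=[0.3215 -0.0888 -0.0011; -0.0888 0.2301 -0.0665; -0.0011 -0.0665 0.2991]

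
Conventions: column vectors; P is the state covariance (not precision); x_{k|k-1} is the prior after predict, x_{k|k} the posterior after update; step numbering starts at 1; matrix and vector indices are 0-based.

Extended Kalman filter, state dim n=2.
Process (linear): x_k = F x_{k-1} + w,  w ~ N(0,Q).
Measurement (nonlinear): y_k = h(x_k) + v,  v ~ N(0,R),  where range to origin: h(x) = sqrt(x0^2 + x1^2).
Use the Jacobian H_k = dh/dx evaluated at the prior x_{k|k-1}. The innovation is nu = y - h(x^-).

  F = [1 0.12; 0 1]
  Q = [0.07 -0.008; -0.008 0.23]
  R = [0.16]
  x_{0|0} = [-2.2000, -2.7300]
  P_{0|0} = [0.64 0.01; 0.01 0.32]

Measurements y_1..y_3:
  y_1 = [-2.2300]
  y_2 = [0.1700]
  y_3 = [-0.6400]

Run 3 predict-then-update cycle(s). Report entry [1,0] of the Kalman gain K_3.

step 1: x^-=[-2.5276, -2.7300]  P^-=[0.7170 0.0404; 0.0404 0.5500]  H_jac=[-0.6794 -0.7338]  S=[0.8274]  K=[-0.6246; -0.5210]  nu=[-5.9504]  x^+=[1.1890, 0.3700]  P^+=[0.3942 -0.2288; -0.2288 0.3254]
step 2: x^-=[1.2334, 0.3700]  P^-=[0.4140 -0.1978; -0.1978 0.5554]  H_jac=[0.9578 0.2873]  S=[0.4768]  K=[0.7125; -0.0626]  nu=[-1.1177]  x^+=[0.4371, 0.4399]  P^+=[0.1720 -0.1765; -0.1765 0.5536]
step 3: x^-=[0.4899, 0.4399]  P^-=[0.2076 -0.1181; -0.1181 0.7836]  H_jac=[0.7440 0.6682]  S=[0.5073]  K=[0.1489; 0.8588]  nu=[-1.2984]  x^+=[0.2965, -0.6752]  P^+=[0.1963 -0.1830; -0.1830 0.4094]

K[1,0] = 0.8588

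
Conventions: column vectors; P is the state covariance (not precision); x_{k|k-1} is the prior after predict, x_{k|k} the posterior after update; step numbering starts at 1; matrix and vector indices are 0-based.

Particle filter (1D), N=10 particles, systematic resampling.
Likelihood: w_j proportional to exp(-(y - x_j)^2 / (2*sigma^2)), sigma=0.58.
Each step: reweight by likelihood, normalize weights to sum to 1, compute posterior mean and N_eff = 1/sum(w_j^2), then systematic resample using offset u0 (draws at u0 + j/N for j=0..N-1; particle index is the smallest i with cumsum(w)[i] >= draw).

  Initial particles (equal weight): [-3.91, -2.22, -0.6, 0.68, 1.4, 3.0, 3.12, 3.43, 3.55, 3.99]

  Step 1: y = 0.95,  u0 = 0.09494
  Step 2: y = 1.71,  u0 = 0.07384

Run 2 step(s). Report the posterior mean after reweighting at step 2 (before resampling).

post_mean = 1.2614

step 1: w=[0.0000, 0.0000, 0.0169, 0.5378, 0.4436, 0.0012, 0.0005, 0.0001, 0.0000, 0.0000]  mean=0.9821  Neff=2.0566  idx=[3, 3, 3, 3, 3, 4, 4, 4, 4, 4]
step 2: w=[0.0385, 0.0385, 0.0385, 0.0385, 0.0385, 0.1615, 0.1615, 0.1615, 0.1615, 0.1615]  mean=1.2614  Neff=7.2554  idx=[1, 4, 5, 6, 6, 7, 7, 8, 9, 9]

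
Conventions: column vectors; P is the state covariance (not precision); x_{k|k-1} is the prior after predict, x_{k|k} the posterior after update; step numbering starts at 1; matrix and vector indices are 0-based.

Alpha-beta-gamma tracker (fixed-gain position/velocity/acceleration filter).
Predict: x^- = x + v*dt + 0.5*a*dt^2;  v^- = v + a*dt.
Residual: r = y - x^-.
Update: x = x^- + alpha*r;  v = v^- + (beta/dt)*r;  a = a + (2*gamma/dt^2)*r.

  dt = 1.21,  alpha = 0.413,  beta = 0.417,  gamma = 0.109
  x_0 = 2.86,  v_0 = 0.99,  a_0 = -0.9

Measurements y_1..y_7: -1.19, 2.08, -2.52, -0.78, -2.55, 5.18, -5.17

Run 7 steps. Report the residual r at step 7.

step 1: x_pred=3.3991  r=-4.5891  x^+=1.5038  v^+=-1.6805  a^+=-1.5833
step 2: x_pred=-1.6887  r=3.7687  x^+=-0.1322  v^+=-2.2975  a^+=-1.0221
step 3: x_pred=-3.6605  r=1.1405  x^+=-3.1895  v^+=-3.1413  a^+=-0.8523
step 4: x_pred=-7.6143  r=6.8343  x^+=-4.7918  v^+=-1.8173  a^+=0.1653
step 5: x_pred=-6.8697  r=4.3197  x^+=-5.0857  v^+=-0.1286  a^+=0.8085
step 6: x_pred=-4.6494  r=9.8294  x^+=-0.5899  v^+=4.2371  a^+=2.2720
step 7: x_pred=6.2003  r=-11.3703  x^+=1.5044  v^+=3.0678  a^+=0.5790

resid = -11.3703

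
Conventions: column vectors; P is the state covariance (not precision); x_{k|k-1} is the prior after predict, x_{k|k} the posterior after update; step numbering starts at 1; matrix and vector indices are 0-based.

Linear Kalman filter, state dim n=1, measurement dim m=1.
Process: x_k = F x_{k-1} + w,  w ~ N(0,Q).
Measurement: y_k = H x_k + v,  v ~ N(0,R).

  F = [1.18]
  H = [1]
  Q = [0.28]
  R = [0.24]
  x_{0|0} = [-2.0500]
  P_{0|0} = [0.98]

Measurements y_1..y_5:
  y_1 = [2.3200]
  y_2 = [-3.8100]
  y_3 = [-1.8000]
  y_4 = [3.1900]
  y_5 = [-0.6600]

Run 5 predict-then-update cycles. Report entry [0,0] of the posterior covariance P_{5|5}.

step 1: x^-=[-2.4190]  P^-=[1.6446]  S=[1.8846]  K=[0.8726]  nu=[4.7390]  x^+=[1.7165]  P^+=[0.2094]
step 2: x^-=[2.0254]  P^-=[0.5716]  S=[0.8116]  K=[0.7043]  nu=[-5.8354]  x^+=[-2.0844]  P^+=[0.1690]
step 3: x^-=[-2.4596]  P^-=[0.5154]  S=[0.7554]  K=[0.6823]  nu=[0.6596]  x^+=[-2.0096]  P^+=[0.1637]
step 4: x^-=[-2.3713]  P^-=[0.5080]  S=[0.7480]  K=[0.6791]  nu=[5.5613]  x^+=[1.4056]  P^+=[0.1630]
step 5: x^-=[1.6586]  P^-=[0.5070]  S=[0.7470]  K=[0.6787]  nu=[-2.3186]  x^+=[0.0850]  P^+=[0.1629]

P_post[0,0] = 0.1629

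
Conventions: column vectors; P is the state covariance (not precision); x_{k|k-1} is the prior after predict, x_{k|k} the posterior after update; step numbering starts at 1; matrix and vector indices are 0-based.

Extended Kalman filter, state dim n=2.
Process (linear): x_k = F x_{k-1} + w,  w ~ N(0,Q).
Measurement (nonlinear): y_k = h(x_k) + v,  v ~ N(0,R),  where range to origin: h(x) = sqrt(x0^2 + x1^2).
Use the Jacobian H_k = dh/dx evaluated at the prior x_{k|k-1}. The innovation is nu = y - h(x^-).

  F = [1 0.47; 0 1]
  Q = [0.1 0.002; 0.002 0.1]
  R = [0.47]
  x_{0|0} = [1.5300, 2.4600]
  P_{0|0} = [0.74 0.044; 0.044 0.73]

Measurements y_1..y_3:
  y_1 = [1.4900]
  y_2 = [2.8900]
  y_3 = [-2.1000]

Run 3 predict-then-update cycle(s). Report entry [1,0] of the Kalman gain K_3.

step 1: x^-=[2.6862, 2.4600]  P^-=[1.0426 0.3891; 0.3891 0.8300]  H_jac=[0.7375 0.6754]  S=[1.8032]  K=[0.5721; 0.4700]  nu=[-2.1524]  x^+=[1.4547, 1.4484]  P^+=[0.4524 -0.0958; -0.0958 0.4317]
step 2: x^-=[2.1355, 1.4484]  P^-=[0.5577 0.1091; 0.1091 0.5317]  H_jac=[0.8276 0.5613]  S=[1.1208]  K=[0.4664; 0.3468]  nu=[0.3097]  x^+=[2.2799, 1.5558]  P^+=[0.3138 -0.0722; -0.0722 0.3969]
step 3: x^-=[3.0111, 1.5558]  P^-=[0.4336 0.1163; 0.1163 0.4969]  H_jac=[0.8884 0.4590]  S=[1.0118]  K=[0.4335; 0.3275]  nu=[-5.4893]  x^+=[0.6314, -0.2422]  P^+=[0.2435 -0.0274; -0.0274 0.3883]

K[1,0] = 0.3275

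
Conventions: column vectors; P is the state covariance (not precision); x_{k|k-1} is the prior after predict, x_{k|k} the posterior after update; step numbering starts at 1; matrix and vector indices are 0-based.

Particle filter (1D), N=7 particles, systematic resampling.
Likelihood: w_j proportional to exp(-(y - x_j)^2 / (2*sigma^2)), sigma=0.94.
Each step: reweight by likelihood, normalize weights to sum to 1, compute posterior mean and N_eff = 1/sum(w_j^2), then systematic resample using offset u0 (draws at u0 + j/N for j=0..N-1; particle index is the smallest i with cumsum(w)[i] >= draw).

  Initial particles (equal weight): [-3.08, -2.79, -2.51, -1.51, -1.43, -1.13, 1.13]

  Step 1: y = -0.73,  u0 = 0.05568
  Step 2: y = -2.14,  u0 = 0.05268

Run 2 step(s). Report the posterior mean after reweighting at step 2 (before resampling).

post_mean = -1.5554

step 1: w=[0.0156, 0.0321, 0.0590, 0.2511, 0.2685, 0.3237, 0.0500]  mean=-1.3580  Neff=4.0456  idx=[2, 3, 3, 4, 5, 5, 5]
step 2: w=[0.1866, 0.1611, 0.1611, 0.1516, 0.1132, 0.1132, 0.1132]  mean=-1.5554  Neff=6.7500  idx=[0, 1, 1, 2, 3, 4, 6]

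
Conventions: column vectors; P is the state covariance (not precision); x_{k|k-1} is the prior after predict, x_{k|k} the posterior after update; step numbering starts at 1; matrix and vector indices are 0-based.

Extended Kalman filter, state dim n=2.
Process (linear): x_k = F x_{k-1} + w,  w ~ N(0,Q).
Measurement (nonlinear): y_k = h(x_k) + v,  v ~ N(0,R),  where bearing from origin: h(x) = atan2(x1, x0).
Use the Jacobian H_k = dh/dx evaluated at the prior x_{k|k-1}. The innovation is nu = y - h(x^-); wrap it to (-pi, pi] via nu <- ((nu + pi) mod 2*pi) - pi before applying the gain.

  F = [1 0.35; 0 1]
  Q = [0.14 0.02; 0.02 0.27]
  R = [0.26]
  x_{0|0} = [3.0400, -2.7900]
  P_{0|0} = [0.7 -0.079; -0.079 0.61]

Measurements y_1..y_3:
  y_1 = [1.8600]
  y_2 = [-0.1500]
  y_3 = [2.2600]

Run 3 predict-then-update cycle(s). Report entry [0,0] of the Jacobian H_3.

H_jac[0,0] = 0.0983

step 1: x^-=[2.0635, -2.7900]  P^-=[0.8594 0.1545; 0.1545 0.8800]  H_jac=[0.2317 0.1714]  S=[0.3442]  K=[0.6553; 0.5420]  nu=[2.7940]  x^+=[3.8945, -1.2756]  P^+=[0.7116 0.0322; 0.0322 0.7789]
step 2: x^-=[3.4480, -1.2756]  P^-=[0.9696 0.3248; 0.3248 1.0489]  H_jac=[0.0944 0.2551]  S=[0.3525]  K=[0.4946; 0.8459]  nu=[0.2043]  x^+=[3.5491, -1.1027]  P^+=[0.8833 0.1773; 0.1773 0.7966]
step 3: x^-=[3.1631, -1.1027]  P^-=[1.2450 0.4761; 0.4761 1.0666]  H_jac=[0.0983 0.2819]  S=[0.3831]  K=[0.6696; 0.9068]  nu=[2.5954]  x^+=[4.9011, 1.2508]  P^+=[1.0732 0.2435; 0.2435 0.7515]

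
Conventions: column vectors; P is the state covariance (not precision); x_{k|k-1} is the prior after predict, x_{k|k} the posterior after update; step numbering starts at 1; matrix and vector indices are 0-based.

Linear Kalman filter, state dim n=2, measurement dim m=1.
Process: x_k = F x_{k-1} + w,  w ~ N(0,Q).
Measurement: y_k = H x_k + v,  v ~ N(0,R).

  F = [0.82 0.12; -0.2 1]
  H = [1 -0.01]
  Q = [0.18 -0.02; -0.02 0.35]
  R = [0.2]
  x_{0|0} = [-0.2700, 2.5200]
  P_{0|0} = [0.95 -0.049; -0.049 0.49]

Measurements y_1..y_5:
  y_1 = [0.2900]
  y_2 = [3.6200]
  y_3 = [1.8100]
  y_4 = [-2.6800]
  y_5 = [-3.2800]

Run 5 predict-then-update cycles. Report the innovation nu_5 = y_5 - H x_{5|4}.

innov = [-2.6100]

step 1: x^-=[0.0810, 2.5740]  P^-=[0.8162 -0.1560; -0.1560 0.8976]  S=[1.0194]  K=[0.8022; -0.1618]  nu=[0.2347]  x^+=[0.2693, 2.5360]  P^+=[0.1602 -0.0237; -0.0237 0.8709]
step 2: x^-=[0.5252, 2.4821]  P^-=[0.2956 0.0394; 0.0394 1.2368]  S=[0.4949]  K=[0.5965; 0.0546]  nu=[3.1197]  x^+=[2.3859, 2.6526]  P^+=[0.1195 0.0233; 0.0233 1.2353]
step 3: x^-=[2.2747, 2.1754]  P^-=[0.2827 0.1272; 0.1272 1.5808]  S=[0.4804]  K=[0.5860; 0.2318]  nu=[-0.4430]  x^+=[2.0152, 2.0727]  P^+=[0.1178 0.0619; 0.0619 1.5550]
step 4: x^-=[1.9012, 1.6696]  P^-=[0.2938 0.1966; 0.1966 1.8849]  S=[0.4900]  K=[0.5955; 0.3626]  nu=[-4.5645]  x^+=[-0.8170, 0.0144]  P^+=[0.1200 0.0907; 0.0907 1.8205]
step 5: x^-=[-0.6682, 0.1778]  P^-=[0.3048 0.2510; 0.2510 2.1390]  S=[0.5000]  K=[0.6046; 0.4592]  nu=[-2.6100]  x^+=[-2.2461, -1.0208]  P^+=[0.1220 0.1122; 0.1122 2.0335]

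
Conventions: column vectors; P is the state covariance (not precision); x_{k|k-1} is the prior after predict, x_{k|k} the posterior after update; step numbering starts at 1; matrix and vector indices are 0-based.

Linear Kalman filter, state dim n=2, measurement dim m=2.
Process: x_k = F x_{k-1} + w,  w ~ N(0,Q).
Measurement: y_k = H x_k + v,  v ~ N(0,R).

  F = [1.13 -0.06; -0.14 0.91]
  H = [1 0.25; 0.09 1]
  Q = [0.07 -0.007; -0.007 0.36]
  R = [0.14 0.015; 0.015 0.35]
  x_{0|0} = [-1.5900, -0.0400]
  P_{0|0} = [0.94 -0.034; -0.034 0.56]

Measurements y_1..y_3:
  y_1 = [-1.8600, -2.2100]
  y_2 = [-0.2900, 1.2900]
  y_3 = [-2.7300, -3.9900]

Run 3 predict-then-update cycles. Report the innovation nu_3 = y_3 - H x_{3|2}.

innov = [-1.7622, -4.4567]

step 1: x^-=[-1.7943, 0.1862]  P^-=[1.2769 -0.2215; -0.2215 0.8508]  S=[1.3593 0.1161; 0.1161 1.1713]  K=[0.9141 -0.1816; -0.0677 0.7161]  nu=[-0.1123, -2.2347]  x^+=[-1.4910, -1.4064]  P^+=[0.1409 -0.0625; -0.0625 0.2552]
step 2: x^-=[-1.6004, -1.0711]  P^-=[0.2593 -0.1081; -0.1081 0.5901]  S=[0.3822 0.0754; 0.0754 0.9227]  K=[0.6362 -0.1438; -0.0211 0.6307]  nu=[1.5782, 2.5052]  x^+=[-0.9566, 0.4755]  P^+=[0.0993 -0.0497; -0.0497 0.2249]
step 3: x^-=[-1.1095, 0.5666]  P^-=[0.2044 -0.0865; -0.0865 0.5609]  S=[0.3362 0.0851; 0.0851 0.8969]  K=[0.5767 -0.1307; 0.0036 0.6163]  nu=[-1.7622, -4.4567]  x^+=[-1.5433, -2.1863]  P^+=[0.0901 -0.0452; -0.0452 0.2198]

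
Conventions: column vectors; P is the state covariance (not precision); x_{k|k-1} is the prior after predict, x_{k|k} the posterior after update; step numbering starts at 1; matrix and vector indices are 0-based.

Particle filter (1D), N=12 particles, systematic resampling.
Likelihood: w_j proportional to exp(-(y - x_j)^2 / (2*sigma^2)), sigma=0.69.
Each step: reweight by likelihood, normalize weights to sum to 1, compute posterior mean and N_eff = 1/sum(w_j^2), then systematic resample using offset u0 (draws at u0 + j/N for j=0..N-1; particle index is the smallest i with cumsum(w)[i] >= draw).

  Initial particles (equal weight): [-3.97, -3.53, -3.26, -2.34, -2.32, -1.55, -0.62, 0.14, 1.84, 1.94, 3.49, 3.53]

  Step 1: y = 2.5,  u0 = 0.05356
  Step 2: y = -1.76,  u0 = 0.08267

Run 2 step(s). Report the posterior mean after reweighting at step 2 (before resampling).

step 1: w=[0.0000, 0.0000, 0.0000, 0.0000, 0.0000, 0.0000, 0.0000, 0.0014, 0.3101, 0.3525, 0.1751, 0.1608]  mean=2.4335  Neff=3.6103  idx=[8, 8, 8, 8, 9, 9, 9, 9, 10, 10, 11, 11]
step 2: w=[0.1707, 0.1707, 0.1707, 0.1707, 0.0793, 0.0793, 0.0793, 0.0793, 0.0000, 0.0000, 0.0000, 0.0000]  mean=1.8717  Neff=7.0568  idx=[0, 0, 1, 1, 2, 2, 3, 3, 4, 5, 6, 7]

post_mean = 1.8717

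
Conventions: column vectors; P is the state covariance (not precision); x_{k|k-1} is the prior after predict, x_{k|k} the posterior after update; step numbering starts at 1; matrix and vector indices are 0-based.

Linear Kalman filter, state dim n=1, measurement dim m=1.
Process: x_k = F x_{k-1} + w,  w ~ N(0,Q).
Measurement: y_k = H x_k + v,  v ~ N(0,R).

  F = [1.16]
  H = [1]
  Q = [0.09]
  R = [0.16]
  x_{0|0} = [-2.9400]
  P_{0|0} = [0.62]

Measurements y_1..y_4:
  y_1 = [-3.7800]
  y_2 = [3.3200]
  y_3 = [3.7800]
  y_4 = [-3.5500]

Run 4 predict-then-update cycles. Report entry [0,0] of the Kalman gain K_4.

K[0,0] = 0.5745

step 1: x^-=[-3.4104]  P^-=[0.9243]  S=[1.0843]  K=[0.8524]  nu=[-0.3696]  x^+=[-3.7255]  P^+=[0.1364]
step 2: x^-=[-4.3215]  P^-=[0.2735]  S=[0.4335]  K=[0.6309]  nu=[7.6415]  x^+=[0.4998]  P^+=[0.1009]
step 3: x^-=[0.5797]  P^-=[0.2258]  S=[0.3858]  K=[0.5853]  nu=[3.2003]  x^+=[2.4529]  P^+=[0.0937]
step 4: x^-=[2.8454]  P^-=[0.2160]  S=[0.3760]  K=[0.5745]  nu=[-6.3954]  x^+=[-0.8287]  P^+=[0.0919]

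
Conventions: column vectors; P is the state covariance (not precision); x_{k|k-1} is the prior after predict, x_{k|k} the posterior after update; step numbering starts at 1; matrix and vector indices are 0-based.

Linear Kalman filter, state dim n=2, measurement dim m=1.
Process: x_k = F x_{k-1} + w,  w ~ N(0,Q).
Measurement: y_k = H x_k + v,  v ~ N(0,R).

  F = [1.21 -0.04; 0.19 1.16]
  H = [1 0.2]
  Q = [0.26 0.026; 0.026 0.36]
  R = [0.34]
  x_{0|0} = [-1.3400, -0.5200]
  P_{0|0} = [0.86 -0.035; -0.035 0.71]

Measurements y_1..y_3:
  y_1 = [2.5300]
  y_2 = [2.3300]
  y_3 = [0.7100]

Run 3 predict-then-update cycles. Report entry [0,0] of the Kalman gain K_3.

K[0,0] = 0.6317

step 1: x^-=[-1.6006, -0.8578]  P^-=[1.5237 0.1419; 0.1419 1.3310]  S=[1.9737]  K=[0.7864; 0.2068]  nu=[4.3022]  x^+=[1.7825, 0.0318]  P^+=[0.3032 -0.1790; -0.1790 1.2466]
step 2: x^-=[2.1556, 0.3756]  P^-=[0.7232 -0.2121; -0.2121 1.9695]  S=[1.0572]  K=[0.6440; 0.1720]  nu=[0.0993]  x^+=[2.2195, 0.3926]  P^+=[0.2848 -0.3292; -0.3292 1.9382]
step 3: x^-=[2.6699, 0.8772]  P^-=[0.7119 -0.4580; -0.4580 2.8332]  S=[0.9821]  K=[0.6317; 0.1107]  nu=[-2.1354]  x^+=[1.3211, 0.6409]  P^+=[0.3201 -0.5266; -0.5266 2.8212]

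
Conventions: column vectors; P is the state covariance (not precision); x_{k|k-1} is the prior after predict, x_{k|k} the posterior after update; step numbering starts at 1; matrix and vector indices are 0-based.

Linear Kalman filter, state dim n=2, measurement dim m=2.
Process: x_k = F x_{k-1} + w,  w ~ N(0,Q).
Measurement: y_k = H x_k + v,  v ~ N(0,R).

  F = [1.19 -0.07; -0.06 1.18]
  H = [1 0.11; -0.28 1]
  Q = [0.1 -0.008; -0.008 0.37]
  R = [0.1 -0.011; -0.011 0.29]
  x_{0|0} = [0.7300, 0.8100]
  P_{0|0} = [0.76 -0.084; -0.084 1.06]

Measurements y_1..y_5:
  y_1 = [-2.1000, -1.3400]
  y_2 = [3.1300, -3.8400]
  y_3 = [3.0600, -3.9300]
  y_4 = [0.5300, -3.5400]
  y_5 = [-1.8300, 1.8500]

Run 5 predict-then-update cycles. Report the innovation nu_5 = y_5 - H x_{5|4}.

step 1: x^-=[0.8120, 0.9120]  P^-=[1.1954 -0.2681; -0.2681 1.8606]  S=[1.2589 -0.4009; -0.4009 2.3944]  K=[0.8936 -0.1021; 0.2187 0.8450]  nu=[-3.0123, -2.0246]  x^+=[-1.6729, -1.4576]  P^+=[0.0920 -0.0137; -0.0137 0.2388]
step 2: x^-=[-1.8888, -1.6196]  P^-=[0.2337 -0.0536; -0.0536 0.7048]  S=[0.3305 -0.0508; -0.0508 1.0431]  K=[0.6769 -0.0811; 0.1800 0.6988]  nu=[5.1969, -2.7493]  x^+=[1.8522, -2.6055]  P^+=[0.0698 -0.0114; -0.0114 0.1975]
step 3: x^-=[2.3865, -3.1856]  P^-=[0.2018 -0.0454; -0.0454 0.6468]  S=[0.2996 -0.0403; -0.0403 0.9781]  K=[0.6463 -0.0775; 0.1778 0.6817]  nu=[1.0239, -0.0762]  x^+=[3.0542, -3.0555]  P^+=[0.0667 -0.0109; -0.0109 0.1927]
step 4: x^-=[3.8484, -3.7887]  P^-=[0.1972 -0.0440; -0.0440 0.6401]  S=[0.2953 -0.0385; -0.0385 0.9702]  K=[0.6415 -0.0769; 0.1779 0.6795]  nu=[-2.9016, 1.3263]  x^+=[1.8852, -3.4037]  P^+=[0.0662 -0.0108; -0.0108 0.1921]
step 5: x^-=[2.4816, -4.1294]  P^-=[0.1965 -0.0438; -0.0438 0.6392]  S=[0.2946 -0.0382; -0.0382 0.9692]  K=[0.6407 -0.0767; 0.1780 0.6792]  nu=[-3.8574, 6.6743]  x^+=[-0.5019, -0.2825]  P^+=[0.0661 -0.0108; -0.0108 0.1920]

innov = [-3.8574, 6.6743]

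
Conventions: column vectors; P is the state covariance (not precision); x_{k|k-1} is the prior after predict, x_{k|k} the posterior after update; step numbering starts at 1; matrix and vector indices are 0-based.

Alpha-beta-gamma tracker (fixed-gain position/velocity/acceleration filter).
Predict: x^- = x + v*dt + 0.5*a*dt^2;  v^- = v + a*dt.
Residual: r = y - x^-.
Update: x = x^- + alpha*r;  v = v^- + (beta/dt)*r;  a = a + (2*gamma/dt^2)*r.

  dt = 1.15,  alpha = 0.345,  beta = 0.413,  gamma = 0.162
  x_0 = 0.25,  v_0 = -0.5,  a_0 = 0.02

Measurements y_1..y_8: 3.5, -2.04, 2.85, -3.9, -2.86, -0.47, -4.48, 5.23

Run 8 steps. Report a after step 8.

a_post = 4.1176

step 1: x_pred=-0.3118  r=3.8118  x^+=1.0033  v^+=0.8919  a^+=0.9538
step 2: x_pred=2.6597  r=-4.6997  x^+=1.0383  v^+=0.3010  a^+=-0.1975
step 3: x_pred=1.2539  r=1.5961  x^+=1.8045  v^+=0.6471  a^+=0.1935
step 4: x_pred=2.6766  r=-6.5766  x^+=0.4077  v^+=-1.4923  a^+=-1.4177
step 5: x_pred=-2.2459  r=-0.6141  x^+=-2.4578  v^+=-3.3432  a^+=-1.5682
step 6: x_pred=-7.3394  r=6.8694  x^+=-4.9695  v^+=-2.6796  a^+=0.1148
step 7: x_pred=-7.9751  r=3.4951  x^+=-6.7693  v^+=-1.2924  a^+=0.9710
step 8: x_pred=-7.6135  r=12.8435  x^+=-3.1825  v^+=4.4368  a^+=4.1176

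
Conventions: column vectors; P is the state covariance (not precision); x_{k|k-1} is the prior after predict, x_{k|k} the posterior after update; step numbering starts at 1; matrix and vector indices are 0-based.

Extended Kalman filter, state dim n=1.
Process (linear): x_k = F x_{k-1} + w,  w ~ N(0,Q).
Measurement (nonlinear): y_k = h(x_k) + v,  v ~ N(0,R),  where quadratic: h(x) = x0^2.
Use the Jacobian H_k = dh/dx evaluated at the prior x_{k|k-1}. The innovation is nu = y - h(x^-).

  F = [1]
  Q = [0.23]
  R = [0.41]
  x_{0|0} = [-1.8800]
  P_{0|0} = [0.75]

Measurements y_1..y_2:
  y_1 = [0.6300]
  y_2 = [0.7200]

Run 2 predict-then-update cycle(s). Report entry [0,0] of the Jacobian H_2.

step 1: x^-=[-1.8800]  P^-=[0.9800]  H_jac=[-3.7600]  S=[14.2648]  K=[-0.2583]  nu=[-2.9044]  x^+=[-1.1298]  P^+=[0.0282]
step 2: x^-=[-1.1298]  P^-=[0.2582]  H_jac=[-2.2595]  S=[1.7280]  K=[-0.3376]  nu=[-0.5563]  x^+=[-0.9420]  P^+=[0.0613]

H_jac[0,0] = -2.2595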